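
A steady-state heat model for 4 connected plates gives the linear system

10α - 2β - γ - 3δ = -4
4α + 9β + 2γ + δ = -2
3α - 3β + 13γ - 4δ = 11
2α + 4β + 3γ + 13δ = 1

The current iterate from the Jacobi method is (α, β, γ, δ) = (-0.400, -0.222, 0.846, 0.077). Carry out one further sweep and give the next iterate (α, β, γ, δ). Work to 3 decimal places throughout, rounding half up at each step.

One sweep:
  α = (-4 - (-2)·-0.222 - (-1)·0.846 - (-3)·0.077) / (10) = -0.337
  β = (-2 - (4)·-0.400 - (2)·0.846 - (1)·0.077) / (9) = -0.241
  γ = (11 - (3)·-0.400 - (-3)·-0.222 - (-4)·0.077) / (13) = 0.911
  δ = (1 - (2)·-0.400 - (4)·-0.222 - (3)·0.846) / (13) = 0.012

(-0.337, -0.241, 0.911, 0.012)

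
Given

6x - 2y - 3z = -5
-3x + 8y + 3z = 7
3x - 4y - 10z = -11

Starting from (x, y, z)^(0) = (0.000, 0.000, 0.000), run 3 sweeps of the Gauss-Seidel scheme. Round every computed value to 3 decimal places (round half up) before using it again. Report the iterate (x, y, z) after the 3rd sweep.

Iteration 1:
  x = (-5 - (-2)·0.000 - (-3)·0.000) / (6) = -0.833
  y = (7 - (-3)·-0.833 - (3)·0.000) / (8) = 0.563
  z = (-11 - (3)·-0.833 - (-4)·0.563) / (-10) = 0.625
Iteration 2:
  x = (-5 - (-2)·0.563 - (-3)·0.625) / (6) = -0.333
  y = (7 - (-3)·-0.333 - (3)·0.625) / (8) = 0.516
  z = (-11 - (3)·-0.333 - (-4)·0.516) / (-10) = 0.794
Iteration 3:
  x = (-5 - (-2)·0.516 - (-3)·0.794) / (6) = -0.264
  y = (7 - (-3)·-0.264 - (3)·0.794) / (8) = 0.478
  z = (-11 - (3)·-0.264 - (-4)·0.478) / (-10) = 0.830

(-0.264, 0.478, 0.830)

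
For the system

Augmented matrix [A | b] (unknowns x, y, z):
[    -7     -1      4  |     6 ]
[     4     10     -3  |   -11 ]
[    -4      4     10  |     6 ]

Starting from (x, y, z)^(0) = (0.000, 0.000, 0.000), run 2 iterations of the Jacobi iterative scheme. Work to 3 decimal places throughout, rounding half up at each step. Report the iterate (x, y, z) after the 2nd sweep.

Iteration 1:
  x = (6 - (-1)·0.000 - (4)·0.000) / (-7) = -0.857
  y = (-11 - (4)·0.000 - (-3)·0.000) / (10) = -1.100
  z = (6 - (-4)·0.000 - (4)·0.000) / (10) = 0.600
Iteration 2:
  x = (6 - (-1)·-1.100 - (4)·0.600) / (-7) = -0.357
  y = (-11 - (4)·-0.857 - (-3)·0.600) / (10) = -0.577
  z = (6 - (-4)·-0.857 - (4)·-1.100) / (10) = 0.697

(-0.357, -0.577, 0.697)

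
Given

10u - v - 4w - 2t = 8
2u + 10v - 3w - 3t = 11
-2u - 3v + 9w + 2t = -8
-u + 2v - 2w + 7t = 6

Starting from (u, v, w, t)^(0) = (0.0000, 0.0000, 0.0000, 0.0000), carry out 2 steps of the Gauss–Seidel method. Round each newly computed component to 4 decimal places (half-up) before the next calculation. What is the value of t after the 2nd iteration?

Iteration 1:
  u = (8 - (-1)·0.0000 - (-4)·0.0000 - (-2)·0.0000) / (10) = 0.8000
  v = (11 - (2)·0.8000 - (-3)·0.0000 - (-3)·0.0000) / (10) = 0.9400
  w = (-8 - (-2)·0.8000 - (-3)·0.9400 - (2)·0.0000) / (9) = -0.3978
  t = (6 - (-1)·0.8000 - (2)·0.9400 - (-2)·-0.3978) / (7) = 0.5892
Iteration 2:
  u = (8 - (-1)·0.9400 - (-4)·-0.3978 - (-2)·0.5892) / (10) = 0.8527
  v = (11 - (2)·0.8527 - (-3)·-0.3978 - (-3)·0.5892) / (10) = 0.9869
  w = (-8 - (-2)·0.8527 - (-3)·0.9869 - (2)·0.5892) / (9) = -0.5014
  t = (6 - (-1)·0.8527 - (2)·0.9869 - (-2)·-0.5014) / (7) = 0.5537

0.5537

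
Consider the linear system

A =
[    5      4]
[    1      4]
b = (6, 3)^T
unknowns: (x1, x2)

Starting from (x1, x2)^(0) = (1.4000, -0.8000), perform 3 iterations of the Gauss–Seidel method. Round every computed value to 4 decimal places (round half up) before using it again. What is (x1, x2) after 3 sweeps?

Iteration 1:
  x1 = (6 - (4)·-0.8000) / (5) = 1.8400
  x2 = (3 - (1)·1.8400) / (4) = 0.2900
Iteration 2:
  x1 = (6 - (4)·0.2900) / (5) = 0.9680
  x2 = (3 - (1)·0.9680) / (4) = 0.5080
Iteration 3:
  x1 = (6 - (4)·0.5080) / (5) = 0.7936
  x2 = (3 - (1)·0.7936) / (4) = 0.5516

(0.7936, 0.5516)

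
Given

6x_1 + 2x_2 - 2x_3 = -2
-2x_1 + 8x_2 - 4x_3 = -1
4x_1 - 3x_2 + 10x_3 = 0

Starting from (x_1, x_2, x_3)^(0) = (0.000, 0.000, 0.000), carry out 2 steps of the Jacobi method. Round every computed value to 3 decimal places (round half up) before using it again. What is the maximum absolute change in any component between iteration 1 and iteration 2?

0.096

Iteration 1:
  x_1 = (-2 - (2)·0.000 - (-2)·0.000) / (6) = -0.333
  x_2 = (-1 - (-2)·0.000 - (-4)·0.000) / (8) = -0.125
  x_3 = (0 - (4)·0.000 - (-3)·0.000) / (10) = 0.000
Iteration 2:
  x_1 = (-2 - (2)·-0.125 - (-2)·0.000) / (6) = -0.292
  x_2 = (-1 - (-2)·-0.333 - (-4)·0.000) / (8) = -0.208
  x_3 = (0 - (4)·-0.333 - (-3)·-0.125) / (10) = 0.096
Change: (0.041, -0.083, 0.096) → max |·| = 0.096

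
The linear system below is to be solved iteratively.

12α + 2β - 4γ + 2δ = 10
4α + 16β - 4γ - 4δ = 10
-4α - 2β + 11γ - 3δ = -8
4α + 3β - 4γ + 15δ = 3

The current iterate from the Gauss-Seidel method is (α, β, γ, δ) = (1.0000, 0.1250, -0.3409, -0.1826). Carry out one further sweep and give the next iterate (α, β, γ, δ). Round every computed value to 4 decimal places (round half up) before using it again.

One sweep:
  α = (10 - (2)·0.1250 - (-4)·-0.3409 - (2)·-0.1826) / (12) = 0.7293
  β = (10 - (4)·0.7293 - (-4)·-0.3409 - (-4)·-0.1826) / (16) = 0.3118
  γ = (-8 - (-4)·0.7293 - (-2)·0.3118 - (-3)·-0.1826) / (11) = -0.4552
  δ = (3 - (4)·0.7293 - (3)·0.3118 - (-4)·-0.4552) / (15) = -0.1782

(0.7293, 0.3118, -0.4552, -0.1782)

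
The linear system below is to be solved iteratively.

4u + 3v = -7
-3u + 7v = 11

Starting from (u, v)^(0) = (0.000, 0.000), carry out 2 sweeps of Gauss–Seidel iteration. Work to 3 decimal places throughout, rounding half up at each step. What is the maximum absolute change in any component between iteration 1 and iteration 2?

0.616

Iteration 1:
  u = (-7 - (3)·0.000) / (4) = -1.750
  v = (11 - (-3)·-1.750) / (7) = 0.821
Iteration 2:
  u = (-7 - (3)·0.821) / (4) = -2.366
  v = (11 - (-3)·-2.366) / (7) = 0.557
Change: (-0.616, -0.264) → max |·| = 0.616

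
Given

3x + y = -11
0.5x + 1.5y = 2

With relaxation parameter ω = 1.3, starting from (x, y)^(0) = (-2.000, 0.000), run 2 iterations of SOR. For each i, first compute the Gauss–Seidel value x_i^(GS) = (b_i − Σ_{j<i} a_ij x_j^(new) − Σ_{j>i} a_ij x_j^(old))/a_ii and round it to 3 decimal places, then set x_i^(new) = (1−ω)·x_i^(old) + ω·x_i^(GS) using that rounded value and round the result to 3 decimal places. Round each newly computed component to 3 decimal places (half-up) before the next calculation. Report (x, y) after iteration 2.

(-5.050, 2.860)

Iteration 1:
  x: GS value = (-11 - (1)·0.000) / (3) = -3.667;  x ← (1−ω)·-2.000 + ω·-3.667 = -4.167
  y: GS value = (2 - (0.5)·-4.167) / (1.5) = 2.722;  y ← (1−ω)·0.000 + ω·2.722 = 3.539
Iteration 2:
  x: GS value = (-11 - (1)·3.539) / (3) = -4.846;  x ← (1−ω)·-4.167 + ω·-4.846 = -5.050
  y: GS value = (2 - (0.5)·-5.050) / (1.5) = 3.017;  y ← (1−ω)·3.539 + ω·3.017 = 2.860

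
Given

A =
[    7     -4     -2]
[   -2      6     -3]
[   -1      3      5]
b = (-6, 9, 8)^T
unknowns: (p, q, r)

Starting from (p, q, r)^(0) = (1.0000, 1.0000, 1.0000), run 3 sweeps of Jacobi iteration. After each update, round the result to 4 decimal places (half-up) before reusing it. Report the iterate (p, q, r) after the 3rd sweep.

(0.4000, 1.8730, 0.5038)

Iteration 1:
  p = (-6 - (-4)·1.0000 - (-2)·1.0000) / (7) = 0.0000
  q = (9 - (-2)·1.0000 - (-3)·1.0000) / (6) = 2.3333
  r = (8 - (-1)·1.0000 - (3)·1.0000) / (5) = 1.2000
Iteration 2:
  p = (-6 - (-4)·2.3333 - (-2)·1.2000) / (7) = 0.8190
  q = (9 - (-2)·0.0000 - (-3)·1.2000) / (6) = 2.1000
  r = (8 - (-1)·0.0000 - (3)·2.3333) / (5) = 0.2000
Iteration 3:
  p = (-6 - (-4)·2.1000 - (-2)·0.2000) / (7) = 0.4000
  q = (9 - (-2)·0.8190 - (-3)·0.2000) / (6) = 1.8730
  r = (8 - (-1)·0.8190 - (3)·2.1000) / (5) = 0.5038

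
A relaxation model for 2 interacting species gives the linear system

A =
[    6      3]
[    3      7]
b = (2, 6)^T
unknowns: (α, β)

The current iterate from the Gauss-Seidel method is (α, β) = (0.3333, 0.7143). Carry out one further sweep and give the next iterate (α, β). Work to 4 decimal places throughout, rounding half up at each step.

One sweep:
  α = (2 - (3)·0.7143) / (6) = -0.0238
  β = (6 - (3)·-0.0238) / (7) = 0.8673

(-0.0238, 0.8673)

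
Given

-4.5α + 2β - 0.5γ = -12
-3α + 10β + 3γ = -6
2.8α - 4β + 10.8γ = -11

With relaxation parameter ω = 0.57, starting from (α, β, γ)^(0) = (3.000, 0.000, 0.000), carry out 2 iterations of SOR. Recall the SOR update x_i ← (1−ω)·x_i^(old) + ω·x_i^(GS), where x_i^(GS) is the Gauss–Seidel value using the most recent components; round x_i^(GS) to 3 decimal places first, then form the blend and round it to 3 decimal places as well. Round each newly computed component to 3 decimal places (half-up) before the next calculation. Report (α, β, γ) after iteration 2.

(2.825, 0.366, -1.336)

Iteration 1:
  α: GS value = (-12 - (2)·0.000 - (-0.5)·0.000) / (-4.5) = 2.667;  α ← (1−ω)·3.000 + ω·2.667 = 2.810
  β: GS value = (-6 - (-3)·2.810 - (3)·0.000) / (10) = 0.243;  β ← (1−ω)·0.000 + ω·0.243 = 0.139
  γ: GS value = (-11 - (2.8)·2.810 - (-4)·0.139) / (10.8) = -1.696;  γ ← (1−ω)·0.000 + ω·-1.696 = -0.967
Iteration 2:
  α: GS value = (-12 - (2)·0.139 - (-0.5)·-0.967) / (-4.5) = 2.836;  α ← (1−ω)·2.810 + ω·2.836 = 2.825
  β: GS value = (-6 - (-3)·2.825 - (3)·-0.967) / (10) = 0.538;  β ← (1−ω)·0.139 + ω·0.538 = 0.366
  γ: GS value = (-11 - (2.8)·2.825 - (-4)·0.366) / (10.8) = -1.615;  γ ← (1−ω)·-0.967 + ω·-1.615 = -1.336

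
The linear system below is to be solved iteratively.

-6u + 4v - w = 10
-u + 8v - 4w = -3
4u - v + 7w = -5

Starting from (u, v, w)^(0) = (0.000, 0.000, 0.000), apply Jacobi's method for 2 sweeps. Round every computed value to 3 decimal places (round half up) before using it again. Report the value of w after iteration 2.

Iteration 1:
  u = (10 - (4)·0.000 - (-1)·0.000) / (-6) = -1.667
  v = (-3 - (-1)·0.000 - (-4)·0.000) / (8) = -0.375
  w = (-5 - (4)·0.000 - (-1)·0.000) / (7) = -0.714
Iteration 2:
  u = (10 - (4)·-0.375 - (-1)·-0.714) / (-6) = -1.798
  v = (-3 - (-1)·-1.667 - (-4)·-0.714) / (8) = -0.940
  w = (-5 - (4)·-1.667 - (-1)·-0.375) / (7) = 0.185

0.185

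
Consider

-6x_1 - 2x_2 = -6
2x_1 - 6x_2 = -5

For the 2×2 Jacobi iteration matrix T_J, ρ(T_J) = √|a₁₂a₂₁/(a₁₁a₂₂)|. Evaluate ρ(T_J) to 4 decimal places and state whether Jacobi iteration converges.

0.3333

a₁₂a₂₁/(a₁₁a₂₂) = (-2)·(2) / ((-6)·(-6)) = -0.111111
ρ = √|-0.111111| = √0.111111 = 0.3333
ρ < 1, so Jacobi converges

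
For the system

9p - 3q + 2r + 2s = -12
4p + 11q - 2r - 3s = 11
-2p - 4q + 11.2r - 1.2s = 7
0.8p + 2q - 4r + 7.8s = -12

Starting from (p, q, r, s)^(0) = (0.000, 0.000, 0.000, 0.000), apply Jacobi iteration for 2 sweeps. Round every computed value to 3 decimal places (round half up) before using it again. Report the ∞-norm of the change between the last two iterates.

Iteration 1:
  p = (-12 - (-3)·0.000 - (2)·0.000 - (2)·0.000) / (9) = -1.333
  q = (11 - (4)·0.000 - (-2)·0.000 - (-3)·0.000) / (11) = 1.000
  r = (7 - (-2)·0.000 - (-4)·0.000 - (-1.2)·0.000) / (11.2) = 0.625
  s = (-12 - (0.8)·0.000 - (2)·0.000 - (-4)·0.000) / (7.8) = -1.538
Iteration 2:
  p = (-12 - (-3)·1.000 - (2)·0.625 - (2)·-1.538) / (9) = -0.797
  q = (11 - (4)·-1.333 - (-2)·0.625 - (-3)·-1.538) / (11) = 1.179
  r = (7 - (-2)·-1.333 - (-4)·1.000 - (-1.2)·-1.538) / (11.2) = 0.579
  s = (-12 - (0.8)·-1.333 - (2)·1.000 - (-4)·0.625) / (7.8) = -1.338
Change: (0.536, 0.179, -0.046, 0.200) → max |·| = 0.536

0.536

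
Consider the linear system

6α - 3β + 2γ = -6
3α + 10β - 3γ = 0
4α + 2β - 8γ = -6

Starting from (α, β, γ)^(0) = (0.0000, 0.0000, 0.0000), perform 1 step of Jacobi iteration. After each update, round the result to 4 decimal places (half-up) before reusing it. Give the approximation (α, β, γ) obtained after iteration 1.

(-1.0000, 0.0000, 0.7500)

Iteration 1:
  α = (-6 - (-3)·0.0000 - (2)·0.0000) / (6) = -1.0000
  β = (0 - (3)·0.0000 - (-3)·0.0000) / (10) = 0.0000
  γ = (-6 - (4)·0.0000 - (2)·0.0000) / (-8) = 0.7500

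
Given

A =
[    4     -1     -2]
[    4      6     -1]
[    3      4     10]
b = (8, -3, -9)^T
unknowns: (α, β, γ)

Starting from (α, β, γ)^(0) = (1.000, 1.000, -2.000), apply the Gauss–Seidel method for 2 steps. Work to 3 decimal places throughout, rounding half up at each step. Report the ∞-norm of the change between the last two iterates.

Iteration 1:
  α = (8 - (-1)·1.000 - (-2)·-2.000) / (4) = 1.250
  β = (-3 - (4)·1.250 - (-1)·-2.000) / (6) = -1.667
  γ = (-9 - (3)·1.250 - (4)·-1.667) / (10) = -0.608
Iteration 2:
  α = (8 - (-1)·-1.667 - (-2)·-0.608) / (4) = 1.279
  β = (-3 - (4)·1.279 - (-1)·-0.608) / (6) = -1.454
  γ = (-9 - (3)·1.279 - (4)·-1.454) / (10) = -0.702
Change: (0.029, 0.213, -0.094) → max |·| = 0.213

0.213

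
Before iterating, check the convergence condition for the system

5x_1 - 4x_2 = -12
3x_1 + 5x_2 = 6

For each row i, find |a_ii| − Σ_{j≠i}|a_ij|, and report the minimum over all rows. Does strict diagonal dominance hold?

row 1: |5| − (4) = 1
row 2: |5| − (3) = 2
minimum over rows = 1 → strictly diagonally dominant (convergence guaranteed)

1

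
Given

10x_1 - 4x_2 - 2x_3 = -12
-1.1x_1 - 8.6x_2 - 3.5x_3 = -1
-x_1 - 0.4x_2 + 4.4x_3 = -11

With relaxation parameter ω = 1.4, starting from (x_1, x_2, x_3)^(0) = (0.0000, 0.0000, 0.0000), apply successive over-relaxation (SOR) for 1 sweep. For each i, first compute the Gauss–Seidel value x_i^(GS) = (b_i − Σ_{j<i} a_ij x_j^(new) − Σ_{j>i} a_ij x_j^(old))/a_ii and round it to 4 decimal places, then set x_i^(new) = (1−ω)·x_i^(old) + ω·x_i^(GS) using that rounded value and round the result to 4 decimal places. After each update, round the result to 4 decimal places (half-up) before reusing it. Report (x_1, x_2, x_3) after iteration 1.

Iteration 1:
  x_1: GS value = (-12 - (-4)·0.0000 - (-2)·0.0000) / (10) = -1.2000;  x_1 ← (1−ω)·0.0000 + ω·-1.2000 = -1.6800
  x_2: GS value = (-1 - (-1.1)·-1.6800 - (-3.5)·0.0000) / (-8.6) = 0.3312;  x_2 ← (1−ω)·0.0000 + ω·0.3312 = 0.4637
  x_3: GS value = (-11 - (-1)·-1.6800 - (-0.4)·0.4637) / (4.4) = -2.8397;  x_3 ← (1−ω)·0.0000 + ω·-2.8397 = -3.9756

(-1.6800, 0.4637, -3.9756)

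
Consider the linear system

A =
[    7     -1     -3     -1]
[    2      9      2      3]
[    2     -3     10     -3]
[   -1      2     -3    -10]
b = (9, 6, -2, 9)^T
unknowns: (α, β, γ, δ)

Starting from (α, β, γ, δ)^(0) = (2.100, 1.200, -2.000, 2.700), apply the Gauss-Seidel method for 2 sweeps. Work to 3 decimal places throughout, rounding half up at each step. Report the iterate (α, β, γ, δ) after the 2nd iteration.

Iteration 1:
  α = (9 - (-1)·1.200 - (-3)·-2.000 - (-1)·2.700) / (7) = 0.986
  β = (6 - (2)·0.986 - (2)·-2.000 - (3)·2.700) / (9) = -0.008
  γ = (-2 - (2)·0.986 - (-3)·-0.008 - (-3)·2.700) / (10) = 0.410
  δ = (9 - (-1)·0.986 - (2)·-0.008 - (-3)·0.410) / (-10) = -1.123
Iteration 2:
  α = (9 - (-1)·-0.008 - (-3)·0.410 - (-1)·-1.123) / (7) = 1.300
  β = (6 - (2)·1.300 - (2)·0.410 - (3)·-1.123) / (9) = 0.661
  γ = (-2 - (2)·1.300 - (-3)·0.661 - (-3)·-1.123) / (10) = -0.599
  δ = (9 - (-1)·1.300 - (2)·0.661 - (-3)·-0.599) / (-10) = -0.718

(1.300, 0.661, -0.599, -0.718)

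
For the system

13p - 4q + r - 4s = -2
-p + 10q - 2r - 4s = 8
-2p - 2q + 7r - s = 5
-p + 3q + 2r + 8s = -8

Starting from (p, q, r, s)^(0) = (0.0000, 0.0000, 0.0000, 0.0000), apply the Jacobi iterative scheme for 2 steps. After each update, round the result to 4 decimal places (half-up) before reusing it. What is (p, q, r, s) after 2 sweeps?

Iteration 1:
  p = (-2 - (-4)·0.0000 - (1)·0.0000 - (-4)·0.0000) / (13) = -0.1538
  q = (8 - (-1)·0.0000 - (-2)·0.0000 - (-4)·0.0000) / (10) = 0.8000
  r = (5 - (-2)·0.0000 - (-2)·0.0000 - (-1)·0.0000) / (7) = 0.7143
  s = (-8 - (-1)·0.0000 - (3)·0.0000 - (2)·0.0000) / (8) = -1.0000
Iteration 2:
  p = (-2 - (-4)·0.8000 - (1)·0.7143 - (-4)·-1.0000) / (13) = -0.2703
  q = (8 - (-1)·-0.1538 - (-2)·0.7143 - (-4)·-1.0000) / (10) = 0.5275
  r = (5 - (-2)·-0.1538 - (-2)·0.8000 - (-1)·-1.0000) / (7) = 0.7561
  s = (-8 - (-1)·-0.1538 - (3)·0.8000 - (2)·0.7143) / (8) = -1.4978

(-0.2703, 0.5275, 0.7561, -1.4978)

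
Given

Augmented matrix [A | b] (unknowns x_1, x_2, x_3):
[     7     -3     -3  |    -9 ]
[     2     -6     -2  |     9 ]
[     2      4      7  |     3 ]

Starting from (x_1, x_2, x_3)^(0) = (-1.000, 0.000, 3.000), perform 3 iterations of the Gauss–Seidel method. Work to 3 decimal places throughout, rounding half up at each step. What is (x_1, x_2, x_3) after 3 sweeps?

(-1.395, -2.759, 2.404)

Iteration 1:
  x_1 = (-9 - (-3)·0.000 - (-3)·3.000) / (7) = 0.000
  x_2 = (9 - (2)·0.000 - (-2)·3.000) / (-6) = -2.500
  x_3 = (3 - (2)·0.000 - (4)·-2.500) / (7) = 1.857
Iteration 2:
  x_1 = (-9 - (-3)·-2.500 - (-3)·1.857) / (7) = -1.561
  x_2 = (9 - (2)·-1.561 - (-2)·1.857) / (-6) = -2.639
  x_3 = (3 - (2)·-1.561 - (4)·-2.639) / (7) = 2.383
Iteration 3:
  x_1 = (-9 - (-3)·-2.639 - (-3)·2.383) / (7) = -1.395
  x_2 = (9 - (2)·-1.395 - (-2)·2.383) / (-6) = -2.759
  x_3 = (3 - (2)·-1.395 - (4)·-2.759) / (7) = 2.404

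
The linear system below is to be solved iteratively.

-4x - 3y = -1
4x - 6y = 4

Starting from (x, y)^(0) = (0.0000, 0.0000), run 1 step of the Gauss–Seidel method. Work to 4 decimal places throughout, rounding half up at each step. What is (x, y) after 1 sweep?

Iteration 1:
  x = (-1 - (-3)·0.0000) / (-4) = 0.2500
  y = (4 - (4)·0.2500) / (-6) = -0.5000

(0.2500, -0.5000)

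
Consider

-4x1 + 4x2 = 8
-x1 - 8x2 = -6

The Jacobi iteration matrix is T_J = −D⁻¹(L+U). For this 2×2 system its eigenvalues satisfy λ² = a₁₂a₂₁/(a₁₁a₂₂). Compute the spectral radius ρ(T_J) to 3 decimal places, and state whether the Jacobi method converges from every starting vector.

a₁₂a₂₁/(a₁₁a₂₂) = (4)·(-1) / ((-4)·(-8)) = -0.125000
ρ = √|-0.125000| = √0.125000 = 0.354
ρ < 1, so Jacobi converges

0.354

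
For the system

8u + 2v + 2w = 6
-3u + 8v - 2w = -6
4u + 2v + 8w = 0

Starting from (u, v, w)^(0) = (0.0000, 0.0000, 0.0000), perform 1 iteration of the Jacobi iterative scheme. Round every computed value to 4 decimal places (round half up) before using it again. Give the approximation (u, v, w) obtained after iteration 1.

Iteration 1:
  u = (6 - (2)·0.0000 - (2)·0.0000) / (8) = 0.7500
  v = (-6 - (-3)·0.0000 - (-2)·0.0000) / (8) = -0.7500
  w = (0 - (4)·0.0000 - (2)·0.0000) / (8) = 0.0000

(0.7500, -0.7500, 0.0000)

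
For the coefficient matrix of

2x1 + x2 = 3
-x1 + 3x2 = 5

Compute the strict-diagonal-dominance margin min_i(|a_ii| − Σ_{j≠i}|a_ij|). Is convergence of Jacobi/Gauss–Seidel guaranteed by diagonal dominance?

row 1: |2| − (1) = 1
row 2: |3| − (1) = 2
minimum over rows = 1 → strictly diagonally dominant (convergence guaranteed)

1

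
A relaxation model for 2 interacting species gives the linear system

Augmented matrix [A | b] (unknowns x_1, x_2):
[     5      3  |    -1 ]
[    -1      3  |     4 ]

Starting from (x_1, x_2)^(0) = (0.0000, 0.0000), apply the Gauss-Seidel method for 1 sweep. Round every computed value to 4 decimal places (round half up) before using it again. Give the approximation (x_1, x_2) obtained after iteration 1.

(-0.2000, 1.2667)

Iteration 1:
  x_1 = (-1 - (3)·0.0000) / (5) = -0.2000
  x_2 = (4 - (-1)·-0.2000) / (3) = 1.2667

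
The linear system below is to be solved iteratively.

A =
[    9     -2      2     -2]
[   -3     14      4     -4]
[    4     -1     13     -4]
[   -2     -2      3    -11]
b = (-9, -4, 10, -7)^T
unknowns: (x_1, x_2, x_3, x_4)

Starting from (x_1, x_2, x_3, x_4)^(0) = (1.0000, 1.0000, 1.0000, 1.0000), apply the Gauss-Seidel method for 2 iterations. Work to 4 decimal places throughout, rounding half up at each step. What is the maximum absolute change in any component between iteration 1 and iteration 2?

0.3387

Iteration 1:
  x_1 = (-9 - (-2)·1.0000 - (2)·1.0000 - (-2)·1.0000) / (9) = -0.7778
  x_2 = (-4 - (-3)·-0.7778 - (4)·1.0000 - (-4)·1.0000) / (14) = -0.4524
  x_3 = (10 - (4)·-0.7778 - (-1)·-0.4524 - (-4)·1.0000) / (13) = 1.2814
  x_4 = (-7 - (-2)·-0.7778 - (-2)·-0.4524 - (3)·1.2814) / (-11) = 1.2095
Iteration 2:
  x_1 = (-9 - (-2)·-0.4524 - (2)·1.2814 - (-2)·1.2095) / (9) = -1.1165
  x_2 = (-4 - (-3)·-1.1165 - (4)·1.2814 - (-4)·1.2095) / (14) = -0.5455
  x_3 = (10 - (4)·-1.1165 - (-1)·-0.5455 - (-4)·1.2095) / (13) = 1.4430
  x_4 = (-7 - (-2)·-1.1165 - (-2)·-0.5455 - (3)·1.4430) / (-11) = 1.3321
Change: (-0.3387, -0.0931, 0.1616, 0.1226) → max |·| = 0.3387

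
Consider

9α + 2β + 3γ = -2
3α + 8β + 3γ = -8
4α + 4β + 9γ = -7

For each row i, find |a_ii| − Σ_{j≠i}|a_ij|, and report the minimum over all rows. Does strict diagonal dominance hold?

row 1: |9| − (2+3) = 4
row 2: |8| − (3+3) = 2
row 3: |9| − (4+4) = 1
minimum over rows = 1 → strictly diagonally dominant (convergence guaranteed)

1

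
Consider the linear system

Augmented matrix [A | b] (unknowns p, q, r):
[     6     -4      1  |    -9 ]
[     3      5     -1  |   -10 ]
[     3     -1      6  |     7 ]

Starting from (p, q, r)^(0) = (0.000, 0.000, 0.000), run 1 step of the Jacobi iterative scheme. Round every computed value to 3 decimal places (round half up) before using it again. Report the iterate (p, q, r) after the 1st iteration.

Iteration 1:
  p = (-9 - (-4)·0.000 - (1)·0.000) / (6) = -1.500
  q = (-10 - (3)·0.000 - (-1)·0.000) / (5) = -2.000
  r = (7 - (3)·0.000 - (-1)·0.000) / (6) = 1.167

(-1.500, -2.000, 1.167)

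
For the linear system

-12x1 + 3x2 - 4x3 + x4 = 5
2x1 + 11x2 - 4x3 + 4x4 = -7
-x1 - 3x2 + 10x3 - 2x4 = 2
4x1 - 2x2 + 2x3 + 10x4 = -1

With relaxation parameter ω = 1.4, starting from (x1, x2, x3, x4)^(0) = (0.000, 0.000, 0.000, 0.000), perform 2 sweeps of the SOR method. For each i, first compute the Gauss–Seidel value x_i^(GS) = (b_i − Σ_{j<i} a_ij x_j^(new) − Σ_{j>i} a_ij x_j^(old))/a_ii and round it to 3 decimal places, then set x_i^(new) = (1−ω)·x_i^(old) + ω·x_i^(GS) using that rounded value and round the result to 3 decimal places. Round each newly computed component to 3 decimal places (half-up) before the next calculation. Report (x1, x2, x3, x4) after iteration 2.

(-0.556, -0.515, 0.034, 0.014)

Iteration 1:
  x1: GS value = (5 - (3)·0.000 - (-4)·0.000 - (1)·0.000) / (-12) = -0.417;  x1 ← (1−ω)·0.000 + ω·-0.417 = -0.584
  x2: GS value = (-7 - (2)·-0.584 - (-4)·0.000 - (4)·0.000) / (11) = -0.530;  x2 ← (1−ω)·0.000 + ω·-0.530 = -0.742
  x3: GS value = (2 - (-1)·-0.584 - (-3)·-0.742 - (-2)·0.000) / (10) = -0.081;  x3 ← (1−ω)·0.000 + ω·-0.081 = -0.113
  x4: GS value = (-1 - (4)·-0.584 - (-2)·-0.742 - (2)·-0.113) / (10) = 0.008;  x4 ← (1−ω)·0.000 + ω·0.008 = 0.011
Iteration 2:
  x1: GS value = (5 - (3)·-0.742 - (-4)·-0.113 - (1)·0.011) / (-12) = -0.564;  x1 ← (1−ω)·-0.584 + ω·-0.564 = -0.556
  x2: GS value = (-7 - (2)·-0.556 - (-4)·-0.113 - (4)·0.011) / (11) = -0.580;  x2 ← (1−ω)·-0.742 + ω·-0.580 = -0.515
  x3: GS value = (2 - (-1)·-0.556 - (-3)·-0.515 - (-2)·0.011) / (10) = -0.008;  x3 ← (1−ω)·-0.113 + ω·-0.008 = 0.034
  x4: GS value = (-1 - (4)·-0.556 - (-2)·-0.515 - (2)·0.034) / (10) = 0.013;  x4 ← (1−ω)·0.011 + ω·0.013 = 0.014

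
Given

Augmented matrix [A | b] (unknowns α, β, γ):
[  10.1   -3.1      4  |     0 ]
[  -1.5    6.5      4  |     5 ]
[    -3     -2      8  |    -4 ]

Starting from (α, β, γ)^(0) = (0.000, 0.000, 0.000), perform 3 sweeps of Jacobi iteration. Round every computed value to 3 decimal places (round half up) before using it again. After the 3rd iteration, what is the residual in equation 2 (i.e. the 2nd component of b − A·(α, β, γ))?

-0.932

Iteration 1:
  α = (0 - (-3.1)·0.000 - (4)·0.000) / (10.1) = 0.000
  β = (5 - (-1.5)·0.000 - (4)·0.000) / (6.5) = 0.769
  γ = (-4 - (-3)·0.000 - (-2)·0.000) / (8) = -0.500
Iteration 2:
  α = (0 - (-3.1)·0.769 - (4)·-0.500) / (10.1) = 0.434
  β = (5 - (-1.5)·0.000 - (4)·-0.500) / (6.5) = 1.077
  γ = (-4 - (-3)·0.000 - (-2)·0.769) / (8) = -0.308
Iteration 3:
  α = (0 - (-3.1)·1.077 - (4)·-0.308) / (10.1) = 0.453
  β = (5 - (-1.5)·0.434 - (4)·-0.308) / (6.5) = 1.059
  γ = (-4 - (-3)·0.434 - (-2)·1.077) / (8) = -0.068
Residual b − A·x = (-1.020, -0.932, 0.021)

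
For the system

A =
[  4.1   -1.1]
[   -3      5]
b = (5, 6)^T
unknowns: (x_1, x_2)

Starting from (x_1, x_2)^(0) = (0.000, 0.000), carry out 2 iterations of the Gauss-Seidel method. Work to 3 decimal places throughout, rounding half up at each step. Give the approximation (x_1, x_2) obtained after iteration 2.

(1.738, 2.243)

Iteration 1:
  x_1 = (5 - (-1.1)·0.000) / (4.1) = 1.220
  x_2 = (6 - (-3)·1.220) / (5) = 1.932
Iteration 2:
  x_1 = (5 - (-1.1)·1.932) / (4.1) = 1.738
  x_2 = (6 - (-3)·1.738) / (5) = 2.243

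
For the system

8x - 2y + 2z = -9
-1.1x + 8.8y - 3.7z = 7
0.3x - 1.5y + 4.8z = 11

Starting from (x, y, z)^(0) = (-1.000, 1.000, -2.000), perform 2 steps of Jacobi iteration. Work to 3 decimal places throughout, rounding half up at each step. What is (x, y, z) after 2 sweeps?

(-1.834, 1.870, 2.262)

Iteration 1:
  x = (-9 - (-2)·1.000 - (2)·-2.000) / (8) = -0.375
  y = (7 - (-1.1)·-1.000 - (-3.7)·-2.000) / (8.8) = -0.170
  z = (11 - (0.3)·-1.000 - (-1.5)·1.000) / (4.8) = 2.667
Iteration 2:
  x = (-9 - (-2)·-0.170 - (2)·2.667) / (8) = -1.834
  y = (7 - (-1.1)·-0.375 - (-3.7)·2.667) / (8.8) = 1.870
  z = (11 - (0.3)·-0.375 - (-1.5)·-0.170) / (4.8) = 2.262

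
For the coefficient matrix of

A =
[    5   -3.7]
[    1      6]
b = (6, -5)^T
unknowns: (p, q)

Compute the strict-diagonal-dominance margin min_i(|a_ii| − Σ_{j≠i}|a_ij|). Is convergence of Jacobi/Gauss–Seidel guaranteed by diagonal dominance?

row 1: |5| − (3.7) = 1.3
row 2: |6| − (1) = 5
minimum over rows = 1.3 → strictly diagonally dominant (convergence guaranteed)

1.3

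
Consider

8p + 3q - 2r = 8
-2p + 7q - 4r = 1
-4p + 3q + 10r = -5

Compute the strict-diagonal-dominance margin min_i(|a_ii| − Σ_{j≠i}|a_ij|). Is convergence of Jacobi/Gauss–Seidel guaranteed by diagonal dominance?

row 1: |8| − (3+2) = 3
row 2: |7| − (2+4) = 1
row 3: |10| − (4+3) = 3
minimum over rows = 1 → strictly diagonally dominant (convergence guaranteed)

1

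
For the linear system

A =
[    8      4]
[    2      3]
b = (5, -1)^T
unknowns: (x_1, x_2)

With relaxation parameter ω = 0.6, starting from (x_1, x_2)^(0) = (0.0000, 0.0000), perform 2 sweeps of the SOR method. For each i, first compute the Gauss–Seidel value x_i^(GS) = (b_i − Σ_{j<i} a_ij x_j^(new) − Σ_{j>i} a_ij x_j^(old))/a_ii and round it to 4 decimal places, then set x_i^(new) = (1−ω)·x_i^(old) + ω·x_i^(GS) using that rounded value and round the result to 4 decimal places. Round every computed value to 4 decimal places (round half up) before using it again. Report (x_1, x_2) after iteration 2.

Iteration 1:
  x_1: GS value = (5 - (4)·0.0000) / (8) = 0.6250;  x_1 ← (1−ω)·0.0000 + ω·0.6250 = 0.3750
  x_2: GS value = (-1 - (2)·0.3750) / (3) = -0.5833;  x_2 ← (1−ω)·0.0000 + ω·-0.5833 = -0.3500
Iteration 2:
  x_1: GS value = (5 - (4)·-0.3500) / (8) = 0.8000;  x_1 ← (1−ω)·0.3750 + ω·0.8000 = 0.6300
  x_2: GS value = (-1 - (2)·0.6300) / (3) = -0.7533;  x_2 ← (1−ω)·-0.3500 + ω·-0.7533 = -0.5920

(0.6300, -0.5920)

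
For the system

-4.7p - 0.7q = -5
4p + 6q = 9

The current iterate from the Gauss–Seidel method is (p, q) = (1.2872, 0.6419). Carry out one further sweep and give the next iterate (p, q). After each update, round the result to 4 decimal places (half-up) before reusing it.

(0.9682, 0.8545)

One sweep:
  p = (-5 - (-0.7)·0.6419) / (-4.7) = 0.9682
  q = (9 - (4)·0.9682) / (6) = 0.8545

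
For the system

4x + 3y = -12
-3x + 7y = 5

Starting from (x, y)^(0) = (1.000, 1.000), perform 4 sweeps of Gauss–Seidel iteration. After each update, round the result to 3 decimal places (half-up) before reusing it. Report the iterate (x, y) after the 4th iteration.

(-2.640, -0.417)

Iteration 1:
  x = (-12 - (3)·1.000) / (4) = -3.750
  y = (5 - (-3)·-3.750) / (7) = -0.893
Iteration 2:
  x = (-12 - (3)·-0.893) / (4) = -2.330
  y = (5 - (-3)·-2.330) / (7) = -0.284
Iteration 3:
  x = (-12 - (3)·-0.284) / (4) = -2.787
  y = (5 - (-3)·-2.787) / (7) = -0.480
Iteration 4:
  x = (-12 - (3)·-0.480) / (4) = -2.640
  y = (5 - (-3)·-2.640) / (7) = -0.417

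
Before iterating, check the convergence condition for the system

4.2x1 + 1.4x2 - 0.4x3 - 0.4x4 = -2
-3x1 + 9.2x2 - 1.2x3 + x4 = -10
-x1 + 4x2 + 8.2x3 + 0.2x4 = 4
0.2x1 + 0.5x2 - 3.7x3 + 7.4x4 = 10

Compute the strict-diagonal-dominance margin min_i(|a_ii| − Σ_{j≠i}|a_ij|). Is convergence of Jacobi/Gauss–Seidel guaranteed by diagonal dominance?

row 1: |4.2| − (1.4+0.4+0.4) = 2
row 2: |9.2| − (3+1.2+1) = 4
row 3: |8.2| − (1+4+0.2) = 3
row 4: |7.4| − (0.2+0.5+3.7) = 3
minimum over rows = 2 → strictly diagonally dominant (convergence guaranteed)

2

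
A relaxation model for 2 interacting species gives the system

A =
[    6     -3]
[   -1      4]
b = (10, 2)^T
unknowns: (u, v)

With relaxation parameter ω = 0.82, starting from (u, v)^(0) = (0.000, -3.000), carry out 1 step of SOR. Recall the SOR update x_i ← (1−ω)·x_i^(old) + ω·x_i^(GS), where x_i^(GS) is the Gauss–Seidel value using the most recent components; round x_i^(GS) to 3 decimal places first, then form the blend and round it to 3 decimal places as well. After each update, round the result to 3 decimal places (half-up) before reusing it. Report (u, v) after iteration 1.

Iteration 1:
  u: GS value = (10 - (-3)·-3.000) / (6) = 0.167;  u ← (1−ω)·0.000 + ω·0.167 = 0.137
  v: GS value = (2 - (-1)·0.137) / (4) = 0.534;  v ← (1−ω)·-3.000 + ω·0.534 = -0.102

(0.137, -0.102)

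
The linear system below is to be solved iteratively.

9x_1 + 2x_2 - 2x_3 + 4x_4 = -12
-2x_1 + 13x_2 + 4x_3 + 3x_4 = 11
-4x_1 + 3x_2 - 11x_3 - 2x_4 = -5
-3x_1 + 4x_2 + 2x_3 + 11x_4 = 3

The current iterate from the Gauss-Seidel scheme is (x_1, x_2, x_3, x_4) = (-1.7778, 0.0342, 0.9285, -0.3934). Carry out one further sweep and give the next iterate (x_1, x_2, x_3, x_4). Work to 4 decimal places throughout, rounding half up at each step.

One sweep:
  x_1 = (-12 - (2)·0.0342 - (-2)·0.9285 - (4)·-0.3934) / (9) = -0.9598
  x_2 = (11 - (-2)·-0.9598 - (4)·0.9285 - (3)·-0.3934) / (13) = 0.5036
  x_3 = (-5 - (-4)·-0.9598 - (3)·0.5036 - (-2)·-0.3934) / (-11) = 1.0124
  x_4 = (3 - (-3)·-0.9598 - (4)·0.5036 - (2)·1.0124) / (11) = -0.3562

(-0.9598, 0.5036, 1.0124, -0.3562)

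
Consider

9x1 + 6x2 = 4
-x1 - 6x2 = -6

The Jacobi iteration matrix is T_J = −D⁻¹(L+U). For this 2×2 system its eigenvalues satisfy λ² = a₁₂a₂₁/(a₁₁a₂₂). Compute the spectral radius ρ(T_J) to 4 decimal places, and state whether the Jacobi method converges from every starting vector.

0.3333

a₁₂a₂₁/(a₁₁a₂₂) = (6)·(-1) / ((9)·(-6)) = 0.111111
ρ = √|0.111111| = √0.111111 = 0.3333
ρ < 1, so Jacobi converges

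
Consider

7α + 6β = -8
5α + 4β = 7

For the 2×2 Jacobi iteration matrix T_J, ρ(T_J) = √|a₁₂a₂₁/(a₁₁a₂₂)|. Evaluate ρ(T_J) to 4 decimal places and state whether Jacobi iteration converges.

a₁₂a₂₁/(a₁₁a₂₂) = (6)·(5) / ((7)·(4)) = 1.071429
ρ = √|1.071429| = √1.071429 = 1.0351
ρ > 1, so Jacobi diverges

1.0351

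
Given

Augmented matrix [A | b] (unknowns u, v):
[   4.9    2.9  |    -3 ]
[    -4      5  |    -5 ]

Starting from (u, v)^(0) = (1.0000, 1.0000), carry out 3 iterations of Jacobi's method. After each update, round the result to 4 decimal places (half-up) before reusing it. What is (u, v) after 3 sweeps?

(0.5497, -1.3951)

Iteration 1:
  u = (-3 - (2.9)·1.0000) / (4.9) = -1.2041
  v = (-5 - (-4)·1.0000) / (5) = -0.2000
Iteration 2:
  u = (-3 - (2.9)·-0.2000) / (4.9) = -0.4939
  v = (-5 - (-4)·-1.2041) / (5) = -1.9633
Iteration 3:
  u = (-3 - (2.9)·-1.9633) / (4.9) = 0.5497
  v = (-5 - (-4)·-0.4939) / (5) = -1.3951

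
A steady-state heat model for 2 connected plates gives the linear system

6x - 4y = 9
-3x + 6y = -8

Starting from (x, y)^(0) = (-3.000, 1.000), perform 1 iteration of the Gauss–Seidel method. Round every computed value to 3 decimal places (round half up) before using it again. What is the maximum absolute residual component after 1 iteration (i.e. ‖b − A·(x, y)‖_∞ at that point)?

5.002

Iteration 1:
  x = (9 - (-4)·1.000) / (6) = 2.167
  y = (-8 - (-3)·2.167) / (6) = -0.250
Residual b − A·x = (-5.002, 0.001); ∞-norm = 5.002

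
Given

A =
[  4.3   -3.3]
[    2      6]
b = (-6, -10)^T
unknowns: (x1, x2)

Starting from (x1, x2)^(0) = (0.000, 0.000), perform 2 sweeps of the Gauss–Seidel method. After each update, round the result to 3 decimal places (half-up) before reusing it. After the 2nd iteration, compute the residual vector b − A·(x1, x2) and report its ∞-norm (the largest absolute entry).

Iteration 1:
  x1 = (-6 - (-3.3)·0.000) / (4.3) = -1.395
  x2 = (-10 - (2)·-1.395) / (6) = -1.202
Iteration 2:
  x1 = (-6 - (-3.3)·-1.202) / (4.3) = -2.318
  x2 = (-10 - (2)·-2.318) / (6) = -0.894
Residual b − A·x = (1.017, 0.000); ∞-norm = 1.017

1.017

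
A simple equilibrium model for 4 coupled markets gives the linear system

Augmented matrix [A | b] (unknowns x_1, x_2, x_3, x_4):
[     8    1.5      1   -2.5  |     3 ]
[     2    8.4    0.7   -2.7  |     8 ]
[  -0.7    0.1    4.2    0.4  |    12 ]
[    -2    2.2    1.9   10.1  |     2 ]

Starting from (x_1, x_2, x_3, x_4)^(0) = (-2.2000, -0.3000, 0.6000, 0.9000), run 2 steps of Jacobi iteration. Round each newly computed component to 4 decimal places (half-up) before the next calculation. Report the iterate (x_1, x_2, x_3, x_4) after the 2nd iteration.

Iteration 1:
  x_1 = (3 - (1.5)·-0.3000 - (1)·0.6000 - (-2.5)·0.9000) / (8) = 0.6375
  x_2 = (8 - (2)·-2.2000 - (0.7)·0.6000 - (-2.7)·0.9000) / (8.4) = 1.7155
  x_3 = (12 - (-0.7)·-2.2000 - (0.1)·-0.3000 - (0.4)·0.9000) / (4.2) = 2.4119
  x_4 = (2 - (-2)·-2.2000 - (2.2)·-0.3000 - (1.9)·0.6000) / (10.1) = -0.2851
Iteration 2:
  x_1 = (3 - (1.5)·1.7155 - (1)·2.4119 - (-2.5)·-0.2851) / (8) = -0.3372
  x_2 = (8 - (2)·0.6375 - (0.7)·2.4119 - (-2.7)·-0.2851) / (8.4) = 0.5080
  x_3 = (12 - (-0.7)·0.6375 - (0.1)·1.7155 - (0.4)·-0.2851) / (4.2) = 2.9497
  x_4 = (2 - (-2)·0.6375 - (2.2)·1.7155 - (1.9)·2.4119) / (10.1) = -0.5031

(-0.3372, 0.5080, 2.9497, -0.5031)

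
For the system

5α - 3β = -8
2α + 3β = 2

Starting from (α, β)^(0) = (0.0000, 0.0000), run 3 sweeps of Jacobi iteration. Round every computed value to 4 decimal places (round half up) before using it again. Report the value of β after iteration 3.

1.4667

Iteration 1:
  α = (-8 - (-3)·0.0000) / (5) = -1.6000
  β = (2 - (2)·0.0000) / (3) = 0.6667
Iteration 2:
  α = (-8 - (-3)·0.6667) / (5) = -1.2000
  β = (2 - (2)·-1.6000) / (3) = 1.7333
Iteration 3:
  α = (-8 - (-3)·1.7333) / (5) = -0.5600
  β = (2 - (2)·-1.2000) / (3) = 1.4667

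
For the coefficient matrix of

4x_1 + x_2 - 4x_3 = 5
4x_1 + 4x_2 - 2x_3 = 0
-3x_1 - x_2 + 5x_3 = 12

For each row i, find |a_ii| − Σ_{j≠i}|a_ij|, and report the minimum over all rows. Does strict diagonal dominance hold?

-2

row 1: |4| − (1+4) = -1
row 2: |4| − (4+2) = -2
row 3: |5| − (3+1) = 1
minimum over rows = -2 → not strictly diagonally dominant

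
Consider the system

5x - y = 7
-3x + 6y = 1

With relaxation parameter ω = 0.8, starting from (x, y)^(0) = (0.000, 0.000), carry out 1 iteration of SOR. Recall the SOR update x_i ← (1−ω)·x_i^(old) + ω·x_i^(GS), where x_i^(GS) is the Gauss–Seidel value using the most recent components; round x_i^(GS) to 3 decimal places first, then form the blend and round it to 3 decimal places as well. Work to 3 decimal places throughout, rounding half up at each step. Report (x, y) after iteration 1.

(1.120, 0.582)

Iteration 1:
  x: GS value = (7 - (-1)·0.000) / (5) = 1.400;  x ← (1−ω)·0.000 + ω·1.400 = 1.120
  y: GS value = (1 - (-3)·1.120) / (6) = 0.727;  y ← (1−ω)·0.000 + ω·0.727 = 0.582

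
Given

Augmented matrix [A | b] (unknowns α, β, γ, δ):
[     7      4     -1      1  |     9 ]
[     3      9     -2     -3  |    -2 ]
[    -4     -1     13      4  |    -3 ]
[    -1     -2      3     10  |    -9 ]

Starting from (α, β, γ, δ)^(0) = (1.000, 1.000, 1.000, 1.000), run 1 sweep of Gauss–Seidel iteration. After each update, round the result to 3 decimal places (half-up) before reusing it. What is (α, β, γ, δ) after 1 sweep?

(0.714, 0.095, -0.311, -0.716)

Iteration 1:
  α = (9 - (4)·1.000 - (-1)·1.000 - (1)·1.000) / (7) = 0.714
  β = (-2 - (3)·0.714 - (-2)·1.000 - (-3)·1.000) / (9) = 0.095
  γ = (-3 - (-4)·0.714 - (-1)·0.095 - (4)·1.000) / (13) = -0.311
  δ = (-9 - (-1)·0.714 - (-2)·0.095 - (3)·-0.311) / (10) = -0.716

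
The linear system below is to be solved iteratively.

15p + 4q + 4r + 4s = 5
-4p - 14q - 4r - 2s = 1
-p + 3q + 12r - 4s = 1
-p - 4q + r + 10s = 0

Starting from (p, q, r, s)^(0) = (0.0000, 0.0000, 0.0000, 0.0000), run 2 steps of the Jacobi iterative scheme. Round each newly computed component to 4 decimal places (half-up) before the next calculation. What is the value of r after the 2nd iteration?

0.1290

Iteration 1:
  p = (5 - (4)·0.0000 - (4)·0.0000 - (4)·0.0000) / (15) = 0.3333
  q = (1 - (-4)·0.0000 - (-4)·0.0000 - (-2)·0.0000) / (-14) = -0.0714
  r = (1 - (-1)·0.0000 - (3)·0.0000 - (-4)·0.0000) / (12) = 0.0833
  s = (0 - (-1)·0.0000 - (-4)·0.0000 - (1)·0.0000) / (10) = 0.0000
Iteration 2:
  p = (5 - (4)·-0.0714 - (4)·0.0833 - (4)·0.0000) / (15) = 0.3302
  q = (1 - (-4)·0.3333 - (-4)·0.0833 - (-2)·0.0000) / (-14) = -0.1905
  r = (1 - (-1)·0.3333 - (3)·-0.0714 - (-4)·0.0000) / (12) = 0.1290
  s = (0 - (-1)·0.3333 - (-4)·-0.0714 - (1)·0.0833) / (10) = -0.0036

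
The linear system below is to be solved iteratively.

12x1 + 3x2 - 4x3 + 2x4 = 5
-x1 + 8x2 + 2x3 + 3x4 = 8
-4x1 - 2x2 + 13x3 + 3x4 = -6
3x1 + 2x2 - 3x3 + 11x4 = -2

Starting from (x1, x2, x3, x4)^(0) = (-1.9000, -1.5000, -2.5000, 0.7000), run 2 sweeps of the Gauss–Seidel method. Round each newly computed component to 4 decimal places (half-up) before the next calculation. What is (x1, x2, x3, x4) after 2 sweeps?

Iteration 1:
  x1 = (5 - (3)·-1.5000 - (-4)·-2.5000 - (2)·0.7000) / (12) = -0.1583
  x2 = (8 - (-1)·-0.1583 - (2)·-2.5000 - (3)·0.7000) / (8) = 1.3427
  x3 = (-6 - (-4)·-0.1583 - (-2)·1.3427 - (3)·0.7000) / (13) = -0.4652
  x4 = (-2 - (3)·-0.1583 - (2)·1.3427 - (-3)·-0.4652) / (11) = -0.5096
Iteration 2:
  x1 = (5 - (3)·1.3427 - (-4)·-0.4652 - (2)·-0.5096) / (12) = 0.0109
  x2 = (8 - (-1)·0.0109 - (2)·-0.4652 - (3)·-0.5096) / (8) = 1.3088
  x3 = (-6 - (-4)·0.0109 - (-2)·1.3088 - (3)·-0.5096) / (13) = -0.1392
  x4 = (-2 - (3)·0.0109 - (2)·1.3088 - (-3)·-0.1392) / (11) = -0.4607

(0.0109, 1.3088, -0.1392, -0.4607)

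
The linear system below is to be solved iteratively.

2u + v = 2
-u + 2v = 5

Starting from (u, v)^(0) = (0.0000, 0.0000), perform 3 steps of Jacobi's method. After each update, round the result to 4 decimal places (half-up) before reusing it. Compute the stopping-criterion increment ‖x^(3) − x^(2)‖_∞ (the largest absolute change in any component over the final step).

Iteration 1:
  u = (2 - (1)·0.0000) / (2) = 1.0000
  v = (5 - (-1)·0.0000) / (2) = 2.5000
Iteration 2:
  u = (2 - (1)·2.5000) / (2) = -0.2500
  v = (5 - (-1)·1.0000) / (2) = 3.0000
Iteration 3:
  u = (2 - (1)·3.0000) / (2) = -0.5000
  v = (5 - (-1)·-0.2500) / (2) = 2.3750
Change: (-0.2500, -0.6250) → max |·| = 0.6250

0.6250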